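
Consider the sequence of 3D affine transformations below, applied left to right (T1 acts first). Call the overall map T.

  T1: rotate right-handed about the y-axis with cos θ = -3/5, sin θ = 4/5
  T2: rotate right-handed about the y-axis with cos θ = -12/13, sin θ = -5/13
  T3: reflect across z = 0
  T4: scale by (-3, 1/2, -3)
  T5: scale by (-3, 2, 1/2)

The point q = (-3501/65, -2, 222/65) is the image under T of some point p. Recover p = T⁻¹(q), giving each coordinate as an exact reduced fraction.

p = (-4, -2, 5)

T1 = [-3/5 0 4/5 0; 0 1 0 0; -4/5 0 -3/5 0; 0 0 0 1]
T2·T1 = [56/65 0 -33/65 0; 0 1 0 0; 33/65 0 56/65 0; 0 0 0 1]
T3·…·T1 = [56/65 0 -33/65 0; 0 1 0 0; -33/65 0 -56/65 0; 0 0 0 1]
T4·…·T1 = [-168/65 0 99/65 0; 0 1/2 0 0; 99/65 0 168/65 0; 0 0 0 1]
T5·…·T1 = [504/65 0 -297/65 0; 0 1 0 0; 99/130 0 84/65 0; 0 0 0 1]
det M = 27/2; M⁻¹ = [56/585 0 22/65 0; 0 1 0 0; -11/195 0 112/195 0; 0 0 0 1]
M⁻¹ · (-3501/65, -2, 222/65)ᵀ = (-4, -2, 5)ᵀ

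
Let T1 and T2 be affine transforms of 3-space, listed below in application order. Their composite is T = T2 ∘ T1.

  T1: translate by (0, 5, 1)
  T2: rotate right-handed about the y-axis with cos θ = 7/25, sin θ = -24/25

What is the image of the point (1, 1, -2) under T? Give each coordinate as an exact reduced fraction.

T(p) = (31/25, 6, 17/25)

T1 translate by (0, 5, 1): (1, 1, -2) → (1, 6, -1)
T2 rotate right-handed about the y-axis with cos θ = 7/25, sin θ = -24/25: (1, 6, -1) → (31/25, 6, 17/25)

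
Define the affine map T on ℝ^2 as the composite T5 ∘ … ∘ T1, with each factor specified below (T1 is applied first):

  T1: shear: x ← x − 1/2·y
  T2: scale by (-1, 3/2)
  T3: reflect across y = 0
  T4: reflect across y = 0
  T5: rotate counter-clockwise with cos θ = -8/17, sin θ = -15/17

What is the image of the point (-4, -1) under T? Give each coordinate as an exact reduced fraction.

T(p) = (-101/34, -81/34)

T1 shear: x ← x − 1/2·y: (-4, -1) → (-7/2, -1)
T2 scale by (-1, 3/2): (-7/2, -1) → (7/2, -3/2)
T3 reflect across y = 0: (7/2, -3/2) → (7/2, 3/2)
T4 reflect across y = 0: (7/2, 3/2) → (7/2, -3/2)
T5 rotate counter-clockwise with cos θ = -8/17, sin θ = -15/17: (7/2, -3/2) → (-101/34, -81/34)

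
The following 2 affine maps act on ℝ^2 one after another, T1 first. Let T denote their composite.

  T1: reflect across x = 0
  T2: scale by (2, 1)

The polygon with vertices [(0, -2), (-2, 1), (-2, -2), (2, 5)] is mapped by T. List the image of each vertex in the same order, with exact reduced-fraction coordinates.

T1 reflect across x = 0: (0, -2) → (0, -2); (-2, 1) → (2, 1); (-2, -2) → (2, -2); (2, 5) → (-2, 5)
T2 scale by (2, 1): (0, -2) → (0, -2); (2, 1) → (4, 1); (2, -2) → (4, -2); (-2, 5) → (-4, 5)

image vertices: (0, -2), (4, 1), (4, -2), (-4, 5)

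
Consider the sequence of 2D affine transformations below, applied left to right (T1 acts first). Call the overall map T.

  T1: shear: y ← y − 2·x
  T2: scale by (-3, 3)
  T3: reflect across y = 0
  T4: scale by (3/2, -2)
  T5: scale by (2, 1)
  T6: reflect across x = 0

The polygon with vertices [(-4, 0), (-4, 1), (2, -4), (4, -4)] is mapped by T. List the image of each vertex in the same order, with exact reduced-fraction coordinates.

T1 shear: y ← y − 2·x: (-4, 0) → (-4, 8); (-4, 1) → (-4, 9); (2, -4) → (2, -8); (4, -4) → (4, -12)
T2 scale by (-3, 3): (-4, 8) → (12, 24); (-4, 9) → (12, 27); (2, -8) → (-6, -24); (4, -12) → (-12, -36)
T3 reflect across y = 0: (12, 24) → (12, -24); (12, 27) → (12, -27); (-6, -24) → (-6, 24); (-12, -36) → (-12, 36)
T4 scale by (3/2, -2): (12, -24) → (18, 48); (12, -27) → (18, 54); (-6, 24) → (-9, -48); (-12, 36) → (-18, -72)
T5 scale by (2, 1): (18, 48) → (36, 48); (18, 54) → (36, 54); (-9, -48) → (-18, -48); (-18, -72) → (-36, -72)
T6 reflect across x = 0: (36, 48) → (-36, 48); (36, 54) → (-36, 54); (-18, -48) → (18, -48); (-36, -72) → (36, -72)

image vertices: (-36, 48), (-36, 54), (18, -48), (36, -72)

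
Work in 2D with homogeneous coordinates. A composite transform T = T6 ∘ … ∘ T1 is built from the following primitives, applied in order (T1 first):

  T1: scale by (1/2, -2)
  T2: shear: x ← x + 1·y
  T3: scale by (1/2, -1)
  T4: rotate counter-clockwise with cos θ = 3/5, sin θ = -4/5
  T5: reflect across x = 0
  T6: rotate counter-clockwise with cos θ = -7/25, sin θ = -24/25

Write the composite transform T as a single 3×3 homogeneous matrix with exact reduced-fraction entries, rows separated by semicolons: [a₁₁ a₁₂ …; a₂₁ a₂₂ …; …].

T = [-3/20 11/5 0; 1/5 2/5 0; 0 0 1]

T1 = [1/2 0 0; 0 -2 0; 0 0 1]
T2·T1 = [1/2 -2 0; 0 -2 0; 0 0 1]
T3·…·T1 = [1/4 -1 0; 0 2 0; 0 0 1]
T4·…·T1 = [3/20 1 0; -1/5 2 0; 0 0 1]
T5·…·T1 = [-3/20 -1 0; -1/5 2 0; 0 0 1]
T6·…·T1 = [-3/20 11/5 0; 1/5 2/5 0; 0 0 1]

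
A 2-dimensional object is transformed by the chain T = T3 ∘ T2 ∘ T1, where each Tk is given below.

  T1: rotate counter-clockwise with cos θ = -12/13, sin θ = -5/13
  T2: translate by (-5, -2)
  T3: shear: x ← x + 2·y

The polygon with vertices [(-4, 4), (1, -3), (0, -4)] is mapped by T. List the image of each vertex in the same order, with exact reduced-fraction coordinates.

image vertices: (-105/13, -54/13), (-82/13, 5/13), (-41/13, 22/13)

T1 rotate counter-clockwise with cos θ = -12/13, sin θ = -5/13: (-4, 4) → (68/13, -28/13); (1, -3) → (-27/13, 31/13); (0, -4) → (-20/13, 48/13)
T2 translate by (-5, -2): (68/13, -28/13) → (3/13, -54/13); (-27/13, 31/13) → (-92/13, 5/13); (-20/13, 48/13) → (-85/13, 22/13)
T3 shear: x ← x + 2·y: (3/13, -54/13) → (-105/13, -54/13); (-92/13, 5/13) → (-82/13, 5/13); (-85/13, 22/13) → (-41/13, 22/13)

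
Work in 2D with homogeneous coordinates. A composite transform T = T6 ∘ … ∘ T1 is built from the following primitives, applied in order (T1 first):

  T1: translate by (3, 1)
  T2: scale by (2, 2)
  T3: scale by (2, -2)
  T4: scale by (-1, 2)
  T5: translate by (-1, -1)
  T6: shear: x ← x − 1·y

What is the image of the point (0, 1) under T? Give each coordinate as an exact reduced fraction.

T1 translate by (3, 1): (0, 1) → (3, 2)
T2 scale by (2, 2): (3, 2) → (6, 4)
T3 scale by (2, -2): (6, 4) → (12, -8)
T4 scale by (-1, 2): (12, -8) → (-12, -16)
T5 translate by (-1, -1): (-12, -16) → (-13, -17)
T6 shear: x ← x − 1·y: (-13, -17) → (4, -17)

T(p) = (4, -17)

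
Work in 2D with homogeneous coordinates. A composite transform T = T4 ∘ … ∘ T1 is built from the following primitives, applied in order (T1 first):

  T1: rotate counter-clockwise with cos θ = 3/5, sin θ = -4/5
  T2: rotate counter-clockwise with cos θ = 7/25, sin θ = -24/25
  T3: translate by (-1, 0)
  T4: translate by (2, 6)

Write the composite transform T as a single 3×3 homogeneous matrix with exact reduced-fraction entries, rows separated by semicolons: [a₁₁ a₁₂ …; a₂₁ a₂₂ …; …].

T = [-3/5 4/5 1; -4/5 -3/5 6; 0 0 1]

T1 = [3/5 4/5 0; -4/5 3/5 0; 0 0 1]
T2·T1 = [-3/5 4/5 0; -4/5 -3/5 0; 0 0 1]
T3·…·T1 = [-3/5 4/5 -1; -4/5 -3/5 0; 0 0 1]
T4·…·T1 = [-3/5 4/5 1; -4/5 -3/5 6; 0 0 1]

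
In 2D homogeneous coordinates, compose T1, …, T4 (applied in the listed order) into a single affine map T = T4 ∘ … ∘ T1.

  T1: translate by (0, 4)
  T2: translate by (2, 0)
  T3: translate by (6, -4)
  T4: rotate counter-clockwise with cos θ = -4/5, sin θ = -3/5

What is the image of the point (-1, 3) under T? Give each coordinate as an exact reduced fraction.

T1 translate by (0, 4): (-1, 3) → (-1, 7)
T2 translate by (2, 0): (-1, 7) → (1, 7)
T3 translate by (6, -4): (1, 7) → (7, 3)
T4 rotate counter-clockwise with cos θ = -4/5, sin θ = -3/5: (7, 3) → (-19/5, -33/5)

T(p) = (-19/5, -33/5)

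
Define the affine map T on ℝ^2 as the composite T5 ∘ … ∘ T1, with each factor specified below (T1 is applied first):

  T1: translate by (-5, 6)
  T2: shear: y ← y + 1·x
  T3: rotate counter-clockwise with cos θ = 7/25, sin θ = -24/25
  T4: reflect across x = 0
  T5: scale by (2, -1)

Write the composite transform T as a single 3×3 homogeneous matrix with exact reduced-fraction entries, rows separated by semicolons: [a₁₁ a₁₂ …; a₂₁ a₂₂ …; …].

T1 = [1 0 -5; 0 1 6; 0 0 1]
T2·T1 = [1 0 -5; 1 1 1; 0 0 1]
T3·…·T1 = [31/25 24/25 -11/25; -17/25 7/25 127/25; 0 0 1]
T4·…·T1 = [-31/25 -24/25 11/25; -17/25 7/25 127/25; 0 0 1]
T5·…·T1 = [-62/25 -48/25 22/25; 17/25 -7/25 -127/25; 0 0 1]

T = [-62/25 -48/25 22/25; 17/25 -7/25 -127/25; 0 0 1]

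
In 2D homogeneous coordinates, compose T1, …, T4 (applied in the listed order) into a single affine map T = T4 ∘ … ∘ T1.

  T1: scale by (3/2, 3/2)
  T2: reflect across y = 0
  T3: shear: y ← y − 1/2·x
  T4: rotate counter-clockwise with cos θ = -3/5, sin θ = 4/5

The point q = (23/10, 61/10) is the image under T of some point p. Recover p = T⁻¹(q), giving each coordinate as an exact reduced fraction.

T1 = [3/2 0 0; 0 3/2 0; 0 0 1]
T2·T1 = [3/2 0 0; 0 -3/2 0; 0 0 1]
T3·…·T1 = [3/2 0 0; -3/4 -3/2 0; 0 0 1]
T4·…·T1 = [-3/10 6/5 0; 33/20 9/10 0; 0 0 1]
det M = -9/4; M⁻¹ = [-2/5 8/15 0; 11/15 2/15 0; 0 0 1]
M⁻¹ · (23/10, 61/10)ᵀ = (7/3, 5/2)ᵀ

p = (7/3, 5/2)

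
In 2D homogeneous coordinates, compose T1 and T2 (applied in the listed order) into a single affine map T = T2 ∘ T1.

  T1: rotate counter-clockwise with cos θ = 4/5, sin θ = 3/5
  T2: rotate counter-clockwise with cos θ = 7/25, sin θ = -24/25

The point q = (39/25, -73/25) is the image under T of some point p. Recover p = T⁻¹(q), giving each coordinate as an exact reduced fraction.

p = (3, -7/5)

T1 = [4/5 -3/5 0; 3/5 4/5 0; 0 0 1]
T2·T1 = [4/5 3/5 0; -3/5 4/5 0; 0 0 1]
det M = 1; M⁻¹ = [4/5 -3/5 0; 3/5 4/5 0; 0 0 1]
M⁻¹ · (39/25, -73/25)ᵀ = (3, -7/5)ᵀ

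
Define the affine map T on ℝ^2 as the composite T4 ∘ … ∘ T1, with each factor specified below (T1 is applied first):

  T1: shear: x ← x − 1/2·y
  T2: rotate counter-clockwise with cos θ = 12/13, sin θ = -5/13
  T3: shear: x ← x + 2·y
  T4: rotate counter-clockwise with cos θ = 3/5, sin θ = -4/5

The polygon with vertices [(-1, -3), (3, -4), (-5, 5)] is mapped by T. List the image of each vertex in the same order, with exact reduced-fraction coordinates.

image vertices: (-412/65, 457/130), (-122/13, 41/13), (12, -7/2)

T1 shear: x ← x − 1/2·y: (-1, -3) → (1/2, -3); (3, -4) → (5, -4); (-5, 5) → (-15/2, 5)
T2 rotate counter-clockwise with cos θ = 12/13, sin θ = -5/13: (1/2, -3) → (-9/13, -77/26); (5, -4) → (40/13, -73/13); (-15/2, 5) → (-5, 15/2)
T3 shear: x ← x + 2·y: (-9/13, -77/26) → (-86/13, -77/26); (40/13, -73/13) → (-106/13, -73/13); (-5, 15/2) → (10, 15/2)
T4 rotate counter-clockwise with cos θ = 3/5, sin θ = -4/5: (-86/13, -77/26) → (-412/65, 457/130); (-106/13, -73/13) → (-122/13, 41/13); (10, 15/2) → (12, -7/2)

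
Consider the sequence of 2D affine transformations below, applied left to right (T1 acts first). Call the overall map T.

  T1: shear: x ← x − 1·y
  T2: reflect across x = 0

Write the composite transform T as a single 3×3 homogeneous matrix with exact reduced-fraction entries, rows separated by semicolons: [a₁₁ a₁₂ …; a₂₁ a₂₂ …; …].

T1 = [1 -1 0; 0 1 0; 0 0 1]
T2·T1 = [-1 1 0; 0 1 0; 0 0 1]

T = [-1 1 0; 0 1 0; 0 0 1]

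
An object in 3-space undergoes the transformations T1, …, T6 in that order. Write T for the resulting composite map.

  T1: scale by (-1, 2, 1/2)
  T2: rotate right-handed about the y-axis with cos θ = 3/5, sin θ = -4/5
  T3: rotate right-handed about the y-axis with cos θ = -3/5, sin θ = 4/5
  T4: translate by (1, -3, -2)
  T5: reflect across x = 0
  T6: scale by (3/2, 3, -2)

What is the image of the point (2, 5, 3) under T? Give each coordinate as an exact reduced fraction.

T1 scale by (-1, 2, 1/2): (2, 5, 3) → (-2, 10, 3/2)
T2 rotate right-handed about the y-axis with cos θ = 3/5, sin θ = -4/5: (-2, 10, 3/2) → (-12/5, 10, -7/10)
T3 rotate right-handed about the y-axis with cos θ = -3/5, sin θ = 4/5: (-12/5, 10, -7/10) → (22/25, 10, 117/50)
T4 translate by (1, -3, -2): (22/25, 10, 117/50) → (47/25, 7, 17/50)
T5 reflect across x = 0: (47/25, 7, 17/50) → (-47/25, 7, 17/50)
T6 scale by (3/2, 3, -2): (-47/25, 7, 17/50) → (-141/50, 21, -17/25)

T(p) = (-141/50, 21, -17/25)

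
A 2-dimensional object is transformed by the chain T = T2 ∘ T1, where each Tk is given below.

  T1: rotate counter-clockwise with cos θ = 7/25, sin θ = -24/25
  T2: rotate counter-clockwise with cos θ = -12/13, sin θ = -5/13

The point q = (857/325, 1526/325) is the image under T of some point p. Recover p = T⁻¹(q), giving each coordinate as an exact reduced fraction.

p = (2, -5)

T1 = [7/25 24/25 0; -24/25 7/25 0; 0 0 1]
T2·T1 = [-204/325 -253/325 0; 253/325 -204/325 0; 0 0 1]
det M = 1; M⁻¹ = [-204/325 253/325 0; -253/325 -204/325 0; 0 0 1]
M⁻¹ · (857/325, 1526/325)ᵀ = (2, -5)ᵀ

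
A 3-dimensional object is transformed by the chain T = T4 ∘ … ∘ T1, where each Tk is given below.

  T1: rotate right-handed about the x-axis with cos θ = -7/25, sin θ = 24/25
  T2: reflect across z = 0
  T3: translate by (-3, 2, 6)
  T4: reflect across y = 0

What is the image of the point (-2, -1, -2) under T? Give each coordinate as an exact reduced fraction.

T(p) = (-5, -21/5, 32/5)

T1 rotate right-handed about the x-axis with cos θ = -7/25, sin θ = 24/25: (-2, -1, -2) → (-2, 11/5, -2/5)
T2 reflect across z = 0: (-2, 11/5, -2/5) → (-2, 11/5, 2/5)
T3 translate by (-3, 2, 6): (-2, 11/5, 2/5) → (-5, 21/5, 32/5)
T4 reflect across y = 0: (-5, 21/5, 32/5) → (-5, -21/5, 32/5)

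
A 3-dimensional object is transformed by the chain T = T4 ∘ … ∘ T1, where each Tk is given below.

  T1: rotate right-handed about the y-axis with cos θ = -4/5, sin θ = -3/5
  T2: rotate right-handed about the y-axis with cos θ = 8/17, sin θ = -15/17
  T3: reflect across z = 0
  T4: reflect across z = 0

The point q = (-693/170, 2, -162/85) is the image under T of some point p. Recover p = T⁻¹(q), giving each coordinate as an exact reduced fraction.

p = (9/2, 2, 0)

T1 = [-4/5 0 -3/5 0; 0 1 0 0; 3/5 0 -4/5 0; 0 0 0 1]
T2·T1 = [-77/85 0 36/85 0; 0 1 0 0; -36/85 0 -77/85 0; 0 0 0 1]
T3·…·T1 = [-77/85 0 36/85 0; 0 1 0 0; 36/85 0 77/85 0; 0 0 0 1]
T4·…·T1 = [-77/85 0 36/85 0; 0 1 0 0; -36/85 0 -77/85 0; 0 0 0 1]
det M = 1; M⁻¹ = [-77/85 0 -36/85 0; 0 1 0 0; 36/85 0 -77/85 0; 0 0 0 1]
M⁻¹ · (-693/170, 2, -162/85)ᵀ = (9/2, 2, 0)ᵀ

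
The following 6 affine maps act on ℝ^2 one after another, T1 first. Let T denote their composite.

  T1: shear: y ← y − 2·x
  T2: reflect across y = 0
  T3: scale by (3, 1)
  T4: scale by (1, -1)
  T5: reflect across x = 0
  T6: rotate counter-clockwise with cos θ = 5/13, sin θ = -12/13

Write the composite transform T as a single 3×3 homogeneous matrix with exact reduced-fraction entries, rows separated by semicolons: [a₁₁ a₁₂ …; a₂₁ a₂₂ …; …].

T = [-3 12/13 0; 2 5/13 0; 0 0 1]

T1 = [1 0 0; -2 1 0; 0 0 1]
T2·T1 = [1 0 0; 2 -1 0; 0 0 1]
T3·…·T1 = [3 0 0; 2 -1 0; 0 0 1]
T4·…·T1 = [3 0 0; -2 1 0; 0 0 1]
T5·…·T1 = [-3 0 0; -2 1 0; 0 0 1]
T6·…·T1 = [-3 12/13 0; 2 5/13 0; 0 0 1]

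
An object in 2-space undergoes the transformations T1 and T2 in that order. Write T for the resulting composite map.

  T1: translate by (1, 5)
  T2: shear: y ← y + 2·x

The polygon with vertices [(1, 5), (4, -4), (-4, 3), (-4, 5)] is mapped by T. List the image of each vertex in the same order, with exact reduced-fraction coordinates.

image vertices: (2, 14), (5, 11), (-3, 2), (-3, 4)

T1 translate by (1, 5): (1, 5) → (2, 10); (4, -4) → (5, 1); (-4, 3) → (-3, 8); (-4, 5) → (-3, 10)
T2 shear: y ← y + 2·x: (2, 10) → (2, 14); (5, 1) → (5, 11); (-3, 8) → (-3, 2); (-3, 10) → (-3, 4)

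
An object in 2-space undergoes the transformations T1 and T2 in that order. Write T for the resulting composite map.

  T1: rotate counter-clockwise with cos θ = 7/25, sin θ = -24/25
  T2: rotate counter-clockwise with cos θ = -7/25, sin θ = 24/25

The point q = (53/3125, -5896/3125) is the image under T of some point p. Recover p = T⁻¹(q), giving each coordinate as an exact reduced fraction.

T1 = [7/25 24/25 0; -24/25 7/25 0; 0 0 1]
T2·T1 = [527/625 -336/625 0; 336/625 527/625 0; 0 0 1]
det M = 1; M⁻¹ = [527/625 336/625 0; -336/625 527/625 0; 0 0 1]
M⁻¹ · (53/3125, -5896/3125)ᵀ = (-1, -8/5)ᵀ

p = (-1, -8/5)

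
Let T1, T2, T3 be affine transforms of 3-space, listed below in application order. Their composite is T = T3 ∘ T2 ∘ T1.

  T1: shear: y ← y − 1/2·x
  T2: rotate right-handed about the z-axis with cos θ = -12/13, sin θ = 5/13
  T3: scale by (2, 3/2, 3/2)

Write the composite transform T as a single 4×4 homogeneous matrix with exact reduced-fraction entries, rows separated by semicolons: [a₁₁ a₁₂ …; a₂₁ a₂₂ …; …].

T1 = [1 0 0 0; -1/2 1 0 0; 0 0 1 0; 0 0 0 1]
T2·T1 = [-19/26 -5/13 0 0; 11/13 -12/13 0 0; 0 0 1 0; 0 0 0 1]
T3·…·T1 = [-19/13 -10/13 0 0; 33/26 -18/13 0 0; 0 0 3/2 0; 0 0 0 1]

T = [-19/13 -10/13 0 0; 33/26 -18/13 0 0; 0 0 3/2 0; 0 0 0 1]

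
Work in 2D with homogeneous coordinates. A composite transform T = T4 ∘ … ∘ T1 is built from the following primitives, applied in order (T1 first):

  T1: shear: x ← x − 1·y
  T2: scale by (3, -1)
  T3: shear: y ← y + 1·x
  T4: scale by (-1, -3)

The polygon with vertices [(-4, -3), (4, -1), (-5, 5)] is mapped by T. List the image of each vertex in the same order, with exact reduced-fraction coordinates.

T1 shear: x ← x − 1·y: (-4, -3) → (-1, -3); (4, -1) → (5, -1); (-5, 5) → (-10, 5)
T2 scale by (3, -1): (-1, -3) → (-3, 3); (5, -1) → (15, 1); (-10, 5) → (-30, -5)
T3 shear: y ← y + 1·x: (-3, 3) → (-3, 0); (15, 1) → (15, 16); (-30, -5) → (-30, -35)
T4 scale by (-1, -3): (-3, 0) → (3, 0); (15, 16) → (-15, -48); (-30, -35) → (30, 105)

image vertices: (3, 0), (-15, -48), (30, 105)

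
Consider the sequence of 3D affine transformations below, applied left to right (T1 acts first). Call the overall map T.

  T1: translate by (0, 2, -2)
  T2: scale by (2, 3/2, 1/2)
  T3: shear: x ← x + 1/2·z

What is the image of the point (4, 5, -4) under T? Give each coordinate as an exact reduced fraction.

T1 translate by (0, 2, -2): (4, 5, -4) → (4, 7, -6)
T2 scale by (2, 3/2, 1/2): (4, 7, -6) → (8, 21/2, -3)
T3 shear: x ← x + 1/2·z: (8, 21/2, -3) → (13/2, 21/2, -3)

T(p) = (13/2, 21/2, -3)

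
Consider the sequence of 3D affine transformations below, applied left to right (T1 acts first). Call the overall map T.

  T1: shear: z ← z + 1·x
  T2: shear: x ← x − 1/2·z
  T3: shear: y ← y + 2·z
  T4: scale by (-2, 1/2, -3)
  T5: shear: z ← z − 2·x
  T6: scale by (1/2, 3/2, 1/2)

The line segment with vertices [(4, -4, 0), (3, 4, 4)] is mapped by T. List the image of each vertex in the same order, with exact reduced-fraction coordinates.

image vertices: (-2, 3, -2), (1/2, 27/2, -23/2)

T1 shear: z ← z + 1·x: (4, -4, 0) → (4, -4, 4); (3, 4, 4) → (3, 4, 7)
T2 shear: x ← x − 1/2·z: (4, -4, 4) → (2, -4, 4); (3, 4, 7) → (-1/2, 4, 7)
T3 shear: y ← y + 2·z: (2, -4, 4) → (2, 4, 4); (-1/2, 4, 7) → (-1/2, 18, 7)
T4 scale by (-2, 1/2, -3): (2, 4, 4) → (-4, 2, -12); (-1/2, 18, 7) → (1, 9, -21)
T5 shear: z ← z − 2·x: (-4, 2, -12) → (-4, 2, -4); (1, 9, -21) → (1, 9, -23)
T6 scale by (1/2, 3/2, 1/2): (-4, 2, -4) → (-2, 3, -2); (1, 9, -23) → (1/2, 27/2, -23/2)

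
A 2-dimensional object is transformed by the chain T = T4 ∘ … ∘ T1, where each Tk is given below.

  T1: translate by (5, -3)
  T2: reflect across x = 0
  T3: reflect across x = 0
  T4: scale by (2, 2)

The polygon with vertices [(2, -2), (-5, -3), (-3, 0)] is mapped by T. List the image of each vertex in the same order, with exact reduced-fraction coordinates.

image vertices: (14, -10), (0, -12), (4, -6)

T1 translate by (5, -3): (2, -2) → (7, -5); (-5, -3) → (0, -6); (-3, 0) → (2, -3)
T2 reflect across x = 0: (7, -5) → (-7, -5); (0, -6) → (0, -6); (2, -3) → (-2, -3)
T3 reflect across x = 0: (-7, -5) → (7, -5); (0, -6) → (0, -6); (-2, -3) → (2, -3)
T4 scale by (2, 2): (7, -5) → (14, -10); (0, -6) → (0, -12); (2, -3) → (4, -6)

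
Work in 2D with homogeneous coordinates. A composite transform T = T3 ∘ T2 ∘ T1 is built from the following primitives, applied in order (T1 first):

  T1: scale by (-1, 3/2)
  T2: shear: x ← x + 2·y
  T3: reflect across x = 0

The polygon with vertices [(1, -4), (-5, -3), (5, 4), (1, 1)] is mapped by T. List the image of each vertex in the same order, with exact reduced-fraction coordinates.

image vertices: (13, -6), (4, -9/2), (-7, 6), (-2, 3/2)

T1 scale by (-1, 3/2): (1, -4) → (-1, -6); (-5, -3) → (5, -9/2); (5, 4) → (-5, 6); (1, 1) → (-1, 3/2)
T2 shear: x ← x + 2·y: (-1, -6) → (-13, -6); (5, -9/2) → (-4, -9/2); (-5, 6) → (7, 6); (-1, 3/2) → (2, 3/2)
T3 reflect across x = 0: (-13, -6) → (13, -6); (-4, -9/2) → (4, -9/2); (7, 6) → (-7, 6); (2, 3/2) → (-2, 3/2)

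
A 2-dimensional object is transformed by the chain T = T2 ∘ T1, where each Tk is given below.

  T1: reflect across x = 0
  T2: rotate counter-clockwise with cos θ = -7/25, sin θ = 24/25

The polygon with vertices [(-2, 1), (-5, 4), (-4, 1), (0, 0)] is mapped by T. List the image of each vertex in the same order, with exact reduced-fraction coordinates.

image vertices: (-38/25, 41/25), (-131/25, 92/25), (-52/25, 89/25), (0, 0)

T1 reflect across x = 0: (-2, 1) → (2, 1); (-5, 4) → (5, 4); (-4, 1) → (4, 1); (0, 0) → (0, 0)
T2 rotate counter-clockwise with cos θ = -7/25, sin θ = 24/25: (2, 1) → (-38/25, 41/25); (5, 4) → (-131/25, 92/25); (4, 1) → (-52/25, 89/25); (0, 0) → (0, 0)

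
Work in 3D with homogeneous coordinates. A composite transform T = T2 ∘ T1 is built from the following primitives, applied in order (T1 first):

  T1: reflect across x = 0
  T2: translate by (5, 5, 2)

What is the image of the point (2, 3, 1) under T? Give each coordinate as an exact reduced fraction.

T(p) = (3, 8, 3)

T1 reflect across x = 0: (2, 3, 1) → (-2, 3, 1)
T2 translate by (5, 5, 2): (-2, 3, 1) → (3, 8, 3)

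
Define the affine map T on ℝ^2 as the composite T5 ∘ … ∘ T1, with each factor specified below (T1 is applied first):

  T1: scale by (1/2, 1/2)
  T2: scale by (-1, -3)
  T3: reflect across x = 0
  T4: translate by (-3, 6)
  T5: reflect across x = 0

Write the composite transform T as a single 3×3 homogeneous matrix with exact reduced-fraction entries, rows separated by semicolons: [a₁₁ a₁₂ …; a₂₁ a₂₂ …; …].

T = [-1/2 0 3; 0 -3/2 6; 0 0 1]

T1 = [1/2 0 0; 0 1/2 0; 0 0 1]
T2·T1 = [-1/2 0 0; 0 -3/2 0; 0 0 1]
T3·…·T1 = [1/2 0 0; 0 -3/2 0; 0 0 1]
T4·…·T1 = [1/2 0 -3; 0 -3/2 6; 0 0 1]
T5·…·T1 = [-1/2 0 3; 0 -3/2 6; 0 0 1]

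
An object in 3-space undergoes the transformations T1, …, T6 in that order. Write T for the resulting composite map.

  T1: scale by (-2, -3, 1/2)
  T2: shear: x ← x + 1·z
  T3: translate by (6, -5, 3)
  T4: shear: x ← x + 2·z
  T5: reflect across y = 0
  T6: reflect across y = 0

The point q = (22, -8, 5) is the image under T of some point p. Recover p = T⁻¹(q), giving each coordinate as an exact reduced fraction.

T1 = [-2 0 0 0; 0 -3 0 0; 0 0 1/2 0; 0 0 0 1]
T2·T1 = [-2 0 1/2 0; 0 -3 0 0; 0 0 1/2 0; 0 0 0 1]
T3·…·T1 = [-2 0 1/2 6; 0 -3 0 -5; 0 0 1/2 3; 0 0 0 1]
T4·…·T1 = [-2 0 3/2 12; 0 -3 0 -5; 0 0 1/2 3; 0 0 0 1]
T5·…·T1 = [-2 0 3/2 12; 0 3 0 5; 0 0 1/2 3; 0 0 0 1]
T6·…·T1 = [-2 0 3/2 12; 0 -3 0 -5; 0 0 1/2 3; 0 0 0 1]
det M = 3; M⁻¹ = [-1/2 0 3/2 3/2; 0 -1/3 0 -5/3; 0 0 2 -6; 0 0 0 1]
M⁻¹ · (22, -8, 5)ᵀ = (-2, 1, 4)ᵀ

p = (-2, 1, 4)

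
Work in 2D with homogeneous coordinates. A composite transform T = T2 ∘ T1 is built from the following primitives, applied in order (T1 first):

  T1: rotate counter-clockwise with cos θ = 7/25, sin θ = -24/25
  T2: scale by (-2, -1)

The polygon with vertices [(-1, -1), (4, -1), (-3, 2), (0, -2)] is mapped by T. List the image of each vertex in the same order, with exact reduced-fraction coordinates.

image vertices: (62/25, -17/25), (-8/25, 103/25), (-54/25, -86/25), (96/25, 14/25)

T1 rotate counter-clockwise with cos θ = 7/25, sin θ = -24/25: (-1, -1) → (-31/25, 17/25); (4, -1) → (4/25, -103/25); (-3, 2) → (27/25, 86/25); (0, -2) → (-48/25, -14/25)
T2 scale by (-2, -1): (-31/25, 17/25) → (62/25, -17/25); (4/25, -103/25) → (-8/25, 103/25); (27/25, 86/25) → (-54/25, -86/25); (-48/25, -14/25) → (96/25, 14/25)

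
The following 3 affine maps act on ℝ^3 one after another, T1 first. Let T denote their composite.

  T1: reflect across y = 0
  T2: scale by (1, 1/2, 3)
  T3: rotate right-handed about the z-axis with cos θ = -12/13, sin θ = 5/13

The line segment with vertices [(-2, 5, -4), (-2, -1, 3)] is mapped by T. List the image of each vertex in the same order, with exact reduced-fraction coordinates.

image vertices: (73/26, 20/13, -12), (43/26, -16/13, 9)

T1 reflect across y = 0: (-2, 5, -4) → (-2, -5, -4); (-2, -1, 3) → (-2, 1, 3)
T2 scale by (1, 1/2, 3): (-2, -5, -4) → (-2, -5/2, -12); (-2, 1, 3) → (-2, 1/2, 9)
T3 rotate right-handed about the z-axis with cos θ = -12/13, sin θ = 5/13: (-2, -5/2, -12) → (73/26, 20/13, -12); (-2, 1/2, 9) → (43/26, -16/13, 9)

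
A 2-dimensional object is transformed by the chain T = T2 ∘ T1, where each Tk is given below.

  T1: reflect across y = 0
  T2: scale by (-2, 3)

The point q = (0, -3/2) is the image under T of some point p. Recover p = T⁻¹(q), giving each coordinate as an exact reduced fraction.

p = (0, 1/2)

T1 = [1 0 0; 0 -1 0; 0 0 1]
T2·T1 = [-2 0 0; 0 -3 0; 0 0 1]
det M = 6; M⁻¹ = [-1/2 0 0; 0 -1/3 0; 0 0 1]
M⁻¹ · (0, -3/2)ᵀ = (0, 1/2)ᵀ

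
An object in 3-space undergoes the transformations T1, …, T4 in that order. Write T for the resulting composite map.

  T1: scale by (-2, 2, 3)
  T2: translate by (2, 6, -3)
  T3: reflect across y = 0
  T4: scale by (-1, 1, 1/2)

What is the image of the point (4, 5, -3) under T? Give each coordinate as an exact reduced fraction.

T(p) = (6, -16, -6)

T1 scale by (-2, 2, 3): (4, 5, -3) → (-8, 10, -9)
T2 translate by (2, 6, -3): (-8, 10, -9) → (-6, 16, -12)
T3 reflect across y = 0: (-6, 16, -12) → (-6, -16, -12)
T4 scale by (-1, 1, 1/2): (-6, -16, -12) → (6, -16, -6)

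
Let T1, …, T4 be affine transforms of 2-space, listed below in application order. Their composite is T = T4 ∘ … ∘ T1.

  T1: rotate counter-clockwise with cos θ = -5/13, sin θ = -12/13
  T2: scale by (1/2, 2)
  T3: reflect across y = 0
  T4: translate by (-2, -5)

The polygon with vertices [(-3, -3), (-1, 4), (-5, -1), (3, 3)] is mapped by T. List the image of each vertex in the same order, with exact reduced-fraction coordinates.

image vertices: (-73/26, -167/13), (1/26, -49/13), (-3/2, -15), (-31/26, 37/13)

T1 rotate counter-clockwise with cos θ = -5/13, sin θ = -12/13: (-3, -3) → (-21/13, 51/13); (-1, 4) → (53/13, -8/13); (-5, -1) → (1, 5); (3, 3) → (21/13, -51/13)
T2 scale by (1/2, 2): (-21/13, 51/13) → (-21/26, 102/13); (53/13, -8/13) → (53/26, -16/13); (1, 5) → (1/2, 10); (21/13, -51/13) → (21/26, -102/13)
T3 reflect across y = 0: (-21/26, 102/13) → (-21/26, -102/13); (53/26, -16/13) → (53/26, 16/13); (1/2, 10) → (1/2, -10); (21/26, -102/13) → (21/26, 102/13)
T4 translate by (-2, -5): (-21/26, -102/13) → (-73/26, -167/13); (53/26, 16/13) → (1/26, -49/13); (1/2, -10) → (-3/2, -15); (21/26, 102/13) → (-31/26, 37/13)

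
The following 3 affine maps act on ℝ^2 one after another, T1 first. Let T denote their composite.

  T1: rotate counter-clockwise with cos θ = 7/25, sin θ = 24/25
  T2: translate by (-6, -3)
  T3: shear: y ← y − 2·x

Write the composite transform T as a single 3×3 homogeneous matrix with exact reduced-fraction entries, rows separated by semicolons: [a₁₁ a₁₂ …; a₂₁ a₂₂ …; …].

T1 = [7/25 -24/25 0; 24/25 7/25 0; 0 0 1]
T2·T1 = [7/25 -24/25 -6; 24/25 7/25 -3; 0 0 1]
T3·…·T1 = [7/25 -24/25 -6; 2/5 11/5 9; 0 0 1]

T = [7/25 -24/25 -6; 2/5 11/5 9; 0 0 1]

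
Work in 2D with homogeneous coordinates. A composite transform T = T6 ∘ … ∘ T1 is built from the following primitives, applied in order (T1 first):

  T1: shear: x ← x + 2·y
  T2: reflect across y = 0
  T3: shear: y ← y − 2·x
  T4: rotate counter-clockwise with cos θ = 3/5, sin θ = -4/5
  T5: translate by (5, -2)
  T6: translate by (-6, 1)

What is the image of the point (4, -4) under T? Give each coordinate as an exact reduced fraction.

T(p) = (31/5, 47/5)

T1 shear: x ← x + 2·y: (4, -4) → (-4, -4)
T2 reflect across y = 0: (-4, -4) → (-4, 4)
T3 shear: y ← y − 2·x: (-4, 4) → (-4, 12)
T4 rotate counter-clockwise with cos θ = 3/5, sin θ = -4/5: (-4, 12) → (36/5, 52/5)
T5 translate by (5, -2): (36/5, 52/5) → (61/5, 42/5)
T6 translate by (-6, 1): (61/5, 42/5) → (31/5, 47/5)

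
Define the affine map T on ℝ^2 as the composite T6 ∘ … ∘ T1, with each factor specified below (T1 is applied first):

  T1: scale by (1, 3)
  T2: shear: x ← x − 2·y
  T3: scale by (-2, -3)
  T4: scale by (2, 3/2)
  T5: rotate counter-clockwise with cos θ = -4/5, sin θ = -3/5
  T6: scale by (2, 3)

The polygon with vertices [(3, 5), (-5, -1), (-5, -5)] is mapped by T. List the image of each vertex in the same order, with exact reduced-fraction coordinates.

image vertices: (-1269/5, -162/5), (113/5, -126/5), (241, 18)

T1 scale by (1, 3): (3, 5) → (3, 15); (-5, -1) → (-5, -3); (-5, -5) → (-5, -15)
T2 shear: x ← x − 2·y: (3, 15) → (-27, 15); (-5, -3) → (1, -3); (-5, -15) → (25, -15)
T3 scale by (-2, -3): (-27, 15) → (54, -45); (1, -3) → (-2, 9); (25, -15) → (-50, 45)
T4 scale by (2, 3/2): (54, -45) → (108, -135/2); (-2, 9) → (-4, 27/2); (-50, 45) → (-100, 135/2)
T5 rotate counter-clockwise with cos θ = -4/5, sin θ = -3/5: (108, -135/2) → (-1269/10, -54/5); (-4, 27/2) → (113/10, -42/5); (-100, 135/2) → (241/2, 6)
T6 scale by (2, 3): (-1269/10, -54/5) → (-1269/5, -162/5); (113/10, -42/5) → (113/5, -126/5); (241/2, 6) → (241, 18)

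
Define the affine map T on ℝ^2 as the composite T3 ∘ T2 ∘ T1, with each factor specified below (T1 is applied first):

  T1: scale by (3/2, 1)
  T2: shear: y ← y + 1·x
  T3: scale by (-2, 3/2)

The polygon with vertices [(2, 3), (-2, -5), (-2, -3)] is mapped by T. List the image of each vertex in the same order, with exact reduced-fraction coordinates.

image vertices: (-6, 9), (6, -12), (6, -9)

T1 scale by (3/2, 1): (2, 3) → (3, 3); (-2, -5) → (-3, -5); (-2, -3) → (-3, -3)
T2 shear: y ← y + 1·x: (3, 3) → (3, 6); (-3, -5) → (-3, -8); (-3, -3) → (-3, -6)
T3 scale by (-2, 3/2): (3, 6) → (-6, 9); (-3, -8) → (6, -12); (-3, -6) → (6, -9)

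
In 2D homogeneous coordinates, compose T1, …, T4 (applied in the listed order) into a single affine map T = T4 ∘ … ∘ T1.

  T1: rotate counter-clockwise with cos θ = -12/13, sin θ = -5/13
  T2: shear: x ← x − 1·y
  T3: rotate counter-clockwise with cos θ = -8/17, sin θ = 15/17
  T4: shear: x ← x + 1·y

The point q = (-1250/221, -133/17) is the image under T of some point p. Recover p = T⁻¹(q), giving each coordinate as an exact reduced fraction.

T1 = [-12/13 5/13 0; -5/13 -12/13 0; 0 0 1]
T2·T1 = [-7/13 17/13 0; -5/13 -12/13 0; 0 0 1]
T3·…·T1 = [131/221 44/221 0; -5/17 27/17 0; 0 0 1]
T4·…·T1 = [66/221 395/221 0; -5/17 27/17 0; 0 0 1]
det M = 1; M⁻¹ = [27/17 -395/221 0; 5/17 66/221 0; 0 0 1]
M⁻¹ · (-1250/221, -133/17)ᵀ = (5, -4)ᵀ

p = (5, -4)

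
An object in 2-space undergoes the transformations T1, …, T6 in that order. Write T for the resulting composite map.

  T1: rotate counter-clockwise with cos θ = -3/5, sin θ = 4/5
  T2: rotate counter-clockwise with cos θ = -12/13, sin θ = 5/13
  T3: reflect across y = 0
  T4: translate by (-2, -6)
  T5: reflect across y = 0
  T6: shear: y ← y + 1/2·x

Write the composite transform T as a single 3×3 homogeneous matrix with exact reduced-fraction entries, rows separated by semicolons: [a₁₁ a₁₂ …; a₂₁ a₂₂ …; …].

T1 = [-3/5 -4/5 0; 4/5 -3/5 0; 0 0 1]
T2·T1 = [16/65 63/65 0; -63/65 16/65 0; 0 0 1]
T3·…·T1 = [16/65 63/65 0; 63/65 -16/65 0; 0 0 1]
T4·…·T1 = [16/65 63/65 -2; 63/65 -16/65 -6; 0 0 1]
T5·…·T1 = [16/65 63/65 -2; -63/65 16/65 6; 0 0 1]
T6·…·T1 = [16/65 63/65 -2; -11/13 19/26 5; 0 0 1]

T = [16/65 63/65 -2; -11/13 19/26 5; 0 0 1]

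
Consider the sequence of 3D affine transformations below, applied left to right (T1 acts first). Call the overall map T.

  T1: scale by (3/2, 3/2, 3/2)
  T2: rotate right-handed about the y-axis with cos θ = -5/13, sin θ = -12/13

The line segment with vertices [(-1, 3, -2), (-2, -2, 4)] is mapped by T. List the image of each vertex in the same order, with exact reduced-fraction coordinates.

image vertices: (87/26, 9/2, -3/13), (-57/13, -3, -66/13)

T1 scale by (3/2, 3/2, 3/2): (-1, 3, -2) → (-3/2, 9/2, -3); (-2, -2, 4) → (-3, -3, 6)
T2 rotate right-handed about the y-axis with cos θ = -5/13, sin θ = -12/13: (-3/2, 9/2, -3) → (87/26, 9/2, -3/13); (-3, -3, 6) → (-57/13, -3, -66/13)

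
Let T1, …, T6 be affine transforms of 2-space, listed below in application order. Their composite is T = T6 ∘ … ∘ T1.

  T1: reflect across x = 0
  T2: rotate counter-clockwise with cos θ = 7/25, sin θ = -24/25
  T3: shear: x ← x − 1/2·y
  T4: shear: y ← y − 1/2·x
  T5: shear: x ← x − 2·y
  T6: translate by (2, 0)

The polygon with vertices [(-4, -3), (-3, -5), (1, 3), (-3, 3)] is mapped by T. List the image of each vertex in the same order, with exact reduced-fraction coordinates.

image vertices: (313/25, -497/100), (173/25, -337/100), (9/5, 19/20), (389/25, -441/100)

T1 reflect across x = 0: (-4, -3) → (4, -3); (-3, -5) → (3, -5); (1, 3) → (-1, 3); (-3, 3) → (3, 3)
T2 rotate counter-clockwise with cos θ = 7/25, sin θ = -24/25: (4, -3) → (-44/25, -117/25); (3, -5) → (-99/25, -107/25); (-1, 3) → (13/5, 9/5); (3, 3) → (93/25, -51/25)
T3 shear: x ← x − 1/2·y: (-44/25, -117/25) → (29/50, -117/25); (-99/25, -107/25) → (-91/50, -107/25); (13/5, 9/5) → (17/10, 9/5); (93/25, -51/25) → (237/50, -51/25)
T4 shear: y ← y − 1/2·x: (29/50, -117/25) → (29/50, -497/100); (-91/50, -107/25) → (-91/50, -337/100); (17/10, 9/5) → (17/10, 19/20); (237/50, -51/25) → (237/50, -441/100)
T5 shear: x ← x − 2·y: (29/50, -497/100) → (263/25, -497/100); (-91/50, -337/100) → (123/25, -337/100); (17/10, 19/20) → (-1/5, 19/20); (237/50, -441/100) → (339/25, -441/100)
T6 translate by (2, 0): (263/25, -497/100) → (313/25, -497/100); (123/25, -337/100) → (173/25, -337/100); (-1/5, 19/20) → (9/5, 19/20); (339/25, -441/100) → (389/25, -441/100)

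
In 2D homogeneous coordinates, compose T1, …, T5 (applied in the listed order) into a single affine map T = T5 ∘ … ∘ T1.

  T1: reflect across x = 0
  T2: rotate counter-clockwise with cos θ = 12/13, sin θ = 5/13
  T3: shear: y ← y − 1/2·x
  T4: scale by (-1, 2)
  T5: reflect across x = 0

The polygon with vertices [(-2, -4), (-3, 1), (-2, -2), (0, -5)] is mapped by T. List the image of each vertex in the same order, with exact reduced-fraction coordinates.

T1 reflect across x = 0: (-2, -4) → (2, -4); (-3, 1) → (3, 1); (-2, -2) → (2, -2); (0, -5) → (0, -5)
T2 rotate counter-clockwise with cos θ = 12/13, sin θ = 5/13: (2, -4) → (44/13, -38/13); (3, 1) → (31/13, 27/13); (2, -2) → (34/13, -14/13); (0, -5) → (25/13, -60/13)
T3 shear: y ← y − 1/2·x: (44/13, -38/13) → (44/13, -60/13); (31/13, 27/13) → (31/13, 23/26); (34/13, -14/13) → (34/13, -31/13); (25/13, -60/13) → (25/13, -145/26)
T4 scale by (-1, 2): (44/13, -60/13) → (-44/13, -120/13); (31/13, 23/26) → (-31/13, 23/13); (34/13, -31/13) → (-34/13, -62/13); (25/13, -145/26) → (-25/13, -145/13)
T5 reflect across x = 0: (-44/13, -120/13) → (44/13, -120/13); (-31/13, 23/13) → (31/13, 23/13); (-34/13, -62/13) → (34/13, -62/13); (-25/13, -145/13) → (25/13, -145/13)

image vertices: (44/13, -120/13), (31/13, 23/13), (34/13, -62/13), (25/13, -145/13)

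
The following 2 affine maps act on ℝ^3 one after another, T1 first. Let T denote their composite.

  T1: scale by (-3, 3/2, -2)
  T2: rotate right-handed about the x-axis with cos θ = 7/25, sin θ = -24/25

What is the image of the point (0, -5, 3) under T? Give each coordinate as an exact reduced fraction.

T1 scale by (-3, 3/2, -2): (0, -5, 3) → (0, -15/2, -6)
T2 rotate right-handed about the x-axis with cos θ = 7/25, sin θ = -24/25: (0, -15/2, -6) → (0, -393/50, 138/25)

T(p) = (0, -393/50, 138/25)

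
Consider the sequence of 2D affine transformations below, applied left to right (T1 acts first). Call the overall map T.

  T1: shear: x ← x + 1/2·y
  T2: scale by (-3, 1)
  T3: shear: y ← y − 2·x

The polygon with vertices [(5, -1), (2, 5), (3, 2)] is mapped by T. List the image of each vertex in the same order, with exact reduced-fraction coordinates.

T1 shear: x ← x + 1/2·y: (5, -1) → (9/2, -1); (2, 5) → (9/2, 5); (3, 2) → (4, 2)
T2 scale by (-3, 1): (9/2, -1) → (-27/2, -1); (9/2, 5) → (-27/2, 5); (4, 2) → (-12, 2)
T3 shear: y ← y − 2·x: (-27/2, -1) → (-27/2, 26); (-27/2, 5) → (-27/2, 32); (-12, 2) → (-12, 26)

image vertices: (-27/2, 26), (-27/2, 32), (-12, 26)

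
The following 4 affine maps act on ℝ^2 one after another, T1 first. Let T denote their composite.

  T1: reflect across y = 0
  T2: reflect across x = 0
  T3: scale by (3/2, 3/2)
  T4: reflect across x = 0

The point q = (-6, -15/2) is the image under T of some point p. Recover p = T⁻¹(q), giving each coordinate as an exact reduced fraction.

T1 = [1 0 0; 0 -1 0; 0 0 1]
T2·T1 = [-1 0 0; 0 -1 0; 0 0 1]
T3·…·T1 = [-3/2 0 0; 0 -3/2 0; 0 0 1]
T4·…·T1 = [3/2 0 0; 0 -3/2 0; 0 0 1]
det M = -9/4; M⁻¹ = [2/3 0 0; 0 -2/3 0; 0 0 1]
M⁻¹ · (-6, -15/2)ᵀ = (-4, 5)ᵀ

p = (-4, 5)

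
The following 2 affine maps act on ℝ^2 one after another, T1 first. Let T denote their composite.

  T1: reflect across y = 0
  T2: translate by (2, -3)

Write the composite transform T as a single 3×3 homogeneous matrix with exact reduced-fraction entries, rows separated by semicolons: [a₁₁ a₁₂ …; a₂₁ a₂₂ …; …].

T = [1 0 2; 0 -1 -3; 0 0 1]

T1 = [1 0 0; 0 -1 0; 0 0 1]
T2·T1 = [1 0 2; 0 -1 -3; 0 0 1]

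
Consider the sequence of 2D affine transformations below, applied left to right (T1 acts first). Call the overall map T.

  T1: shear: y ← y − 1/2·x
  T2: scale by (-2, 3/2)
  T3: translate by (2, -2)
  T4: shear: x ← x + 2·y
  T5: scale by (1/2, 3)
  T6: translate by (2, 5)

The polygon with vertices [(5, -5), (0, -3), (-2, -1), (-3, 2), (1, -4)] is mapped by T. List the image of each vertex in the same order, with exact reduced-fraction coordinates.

T1 shear: y ← y − 1/2·x: (5, -5) → (5, -15/2); (0, -3) → (0, -3); (-2, -1) → (-2, 0); (-3, 2) → (-3, 7/2); (1, -4) → (1, -9/2)
T2 scale by (-2, 3/2): (5, -15/2) → (-10, -45/4); (0, -3) → (0, -9/2); (-2, 0) → (4, 0); (-3, 7/2) → (6, 21/4); (1, -9/2) → (-2, -27/4)
T3 translate by (2, -2): (-10, -45/4) → (-8, -53/4); (0, -9/2) → (2, -13/2); (4, 0) → (6, -2); (6, 21/4) → (8, 13/4); (-2, -27/4) → (0, -35/4)
T4 shear: x ← x + 2·y: (-8, -53/4) → (-69/2, -53/4); (2, -13/2) → (-11, -13/2); (6, -2) → (2, -2); (8, 13/4) → (29/2, 13/4); (0, -35/4) → (-35/2, -35/4)
T5 scale by (1/2, 3): (-69/2, -53/4) → (-69/4, -159/4); (-11, -13/2) → (-11/2, -39/2); (2, -2) → (1, -6); (29/2, 13/4) → (29/4, 39/4); (-35/2, -35/4) → (-35/4, -105/4)
T6 translate by (2, 5): (-69/4, -159/4) → (-61/4, -139/4); (-11/2, -39/2) → (-7/2, -29/2); (1, -6) → (3, -1); (29/4, 39/4) → (37/4, 59/4); (-35/4, -105/4) → (-27/4, -85/4)

image vertices: (-61/4, -139/4), (-7/2, -29/2), (3, -1), (37/4, 59/4), (-27/4, -85/4)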